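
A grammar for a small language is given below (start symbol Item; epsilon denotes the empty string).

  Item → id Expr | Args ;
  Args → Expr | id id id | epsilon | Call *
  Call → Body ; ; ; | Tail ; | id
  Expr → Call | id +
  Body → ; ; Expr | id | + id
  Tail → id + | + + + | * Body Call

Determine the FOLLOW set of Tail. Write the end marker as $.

In Call → Tail ;: add FIRST(;) = { ; }.
Union: FOLLOW(Tail) = { ; }.

{ ; }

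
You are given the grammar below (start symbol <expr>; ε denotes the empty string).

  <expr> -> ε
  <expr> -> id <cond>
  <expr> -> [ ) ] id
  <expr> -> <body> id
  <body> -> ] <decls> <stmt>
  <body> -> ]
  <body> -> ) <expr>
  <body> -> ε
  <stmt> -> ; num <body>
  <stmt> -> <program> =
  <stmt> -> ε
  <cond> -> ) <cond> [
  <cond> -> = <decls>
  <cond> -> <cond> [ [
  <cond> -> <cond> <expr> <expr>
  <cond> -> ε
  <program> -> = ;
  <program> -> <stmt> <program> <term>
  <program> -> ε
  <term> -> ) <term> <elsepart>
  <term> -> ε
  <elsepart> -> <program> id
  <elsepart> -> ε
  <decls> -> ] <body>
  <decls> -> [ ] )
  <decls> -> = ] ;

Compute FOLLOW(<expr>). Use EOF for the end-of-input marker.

{ EOF, ), ;, =, [, ], id }

<expr> is the start symbol, so EOF ∈ FOLLOW(<expr>).
In <body> -> ) <expr>: <expr> is at the end, add FOLLOW(<body>) = { EOF, ), ;, =, [, ], id }.
In <cond> -> <cond> <expr> <expr>: add FIRST(<expr>)\{ε} = { ), [, ], id }.
  Since <expr> is nullable, also add FOLLOW(<cond>) = { EOF, ), ;, =, [, ], id }.
In <cond> -> <cond> <expr> <expr>: <expr> is at the end, add FOLLOW(<cond>) = { EOF, ), ;, =, [, ], id }.
Union: FOLLOW(<expr>) = { EOF, ), ;, =, [, ], id }.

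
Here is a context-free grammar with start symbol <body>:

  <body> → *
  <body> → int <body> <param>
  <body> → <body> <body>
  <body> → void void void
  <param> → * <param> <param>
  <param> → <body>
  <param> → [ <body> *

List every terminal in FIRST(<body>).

{ *, int, void }

<body> → * contributes {*}.
<body> → int <body> <param> contributes {int}.
From <body> → <body> <body>: add FIRST(<body>) = { *, int, void }.
<body> → void void void contributes {void}.
Union: FIRST(<body>) = { *, int, void }.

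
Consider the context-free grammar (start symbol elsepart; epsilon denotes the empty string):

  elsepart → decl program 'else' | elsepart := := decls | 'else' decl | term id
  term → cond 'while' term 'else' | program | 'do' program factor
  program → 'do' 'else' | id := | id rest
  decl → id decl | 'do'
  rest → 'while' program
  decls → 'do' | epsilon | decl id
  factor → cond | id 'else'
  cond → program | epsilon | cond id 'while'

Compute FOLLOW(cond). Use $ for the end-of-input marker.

{ 'else', 'while', id }

In term → cond 'while' term 'else': add FIRST('while' term 'else') = { 'while' }.
In factor → cond: cond is at the end, add FOLLOW(factor) = { 'else', id }.
In cond → cond id 'while': add FIRST(id 'while') = { id }.
Union: FOLLOW(cond) = { 'else', 'while', id }.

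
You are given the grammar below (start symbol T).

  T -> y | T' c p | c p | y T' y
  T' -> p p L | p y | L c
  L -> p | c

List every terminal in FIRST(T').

T' -> p p L contributes {p}.
T' -> p y contributes {p}.
From T' -> L c: add FIRST(L) = { c, p }.
Union: FIRST(T') = { c, p }.

{ c, p }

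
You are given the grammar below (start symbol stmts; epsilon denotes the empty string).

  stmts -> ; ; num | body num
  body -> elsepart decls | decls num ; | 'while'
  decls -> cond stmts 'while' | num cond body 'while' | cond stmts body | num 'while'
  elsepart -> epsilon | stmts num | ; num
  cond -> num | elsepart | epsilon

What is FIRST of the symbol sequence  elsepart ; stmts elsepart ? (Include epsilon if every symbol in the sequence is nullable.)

Add FIRST(elsepart)\{epsilon} = { 'while', ;, num }; elsepart is nullable, continue.
; is a terminal; add {;} and stop.

{ 'while', ;, num }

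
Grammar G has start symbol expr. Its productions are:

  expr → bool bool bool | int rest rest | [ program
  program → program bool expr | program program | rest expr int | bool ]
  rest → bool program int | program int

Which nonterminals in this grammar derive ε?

No nonterminal has an empty production or an RHS whose symbols are all nullable.

{ } (none)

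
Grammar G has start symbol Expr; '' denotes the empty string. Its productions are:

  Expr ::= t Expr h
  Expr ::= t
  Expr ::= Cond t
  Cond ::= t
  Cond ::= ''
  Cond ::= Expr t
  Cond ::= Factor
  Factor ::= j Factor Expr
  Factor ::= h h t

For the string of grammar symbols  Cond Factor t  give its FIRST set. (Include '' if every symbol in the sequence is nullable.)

{ h, j, t }

Add FIRST(Cond)\{''} = { h, j, t }; Cond is nullable, continue.
Add FIRST(Factor) = { h, j }; Factor is not nullable, stop.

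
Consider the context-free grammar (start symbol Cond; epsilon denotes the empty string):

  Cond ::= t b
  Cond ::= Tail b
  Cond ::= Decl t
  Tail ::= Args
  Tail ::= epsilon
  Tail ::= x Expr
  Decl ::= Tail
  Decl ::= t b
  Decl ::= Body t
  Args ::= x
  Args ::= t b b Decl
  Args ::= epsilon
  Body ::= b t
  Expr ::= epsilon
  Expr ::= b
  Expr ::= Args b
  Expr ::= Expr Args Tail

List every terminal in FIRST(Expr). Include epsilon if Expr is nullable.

Expr ::= epsilon contributes epsilon.
Expr ::= b contributes {b}.
From Expr ::= Args b: Args nullable, take FIRST(Args) ∪ {b} = { b, t, x }.
From Expr ::= Expr Args Tail: Expr, Args, Tail nullable, take FIRST(Expr) ∪ FIRST(Args) ∪ FIRST(Tail) = { b, t, x }; also epsilon since the whole RHS is nullable.
Union: FIRST(Expr) = { b, t, x, epsilon }.

{ b, t, x, epsilon }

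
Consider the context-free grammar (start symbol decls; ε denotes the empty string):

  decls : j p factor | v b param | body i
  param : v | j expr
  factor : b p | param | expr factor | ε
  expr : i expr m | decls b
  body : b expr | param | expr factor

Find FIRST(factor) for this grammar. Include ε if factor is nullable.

{ b, i, j, v, ε }

factor : b p contributes {b}.
From factor : param: add FIRST(param) = { j, v }.
From factor : expr factor: add FIRST(expr) = { b, i, j, v }.
factor : ε contributes ε.
Union: FIRST(factor) = { b, i, j, v, ε }.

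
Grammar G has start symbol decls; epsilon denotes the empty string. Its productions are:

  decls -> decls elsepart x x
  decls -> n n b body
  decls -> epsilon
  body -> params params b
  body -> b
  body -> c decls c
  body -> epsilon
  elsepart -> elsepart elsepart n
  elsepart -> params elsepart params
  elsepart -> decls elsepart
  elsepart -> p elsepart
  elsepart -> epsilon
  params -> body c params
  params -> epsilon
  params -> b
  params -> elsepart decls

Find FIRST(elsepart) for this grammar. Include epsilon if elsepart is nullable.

From elsepart -> elsepart elsepart n: elsepart, elsepart nullable, take FIRST(elsepart) ∪ FIRST(elsepart) ∪ {n} = { b, c, n, p, x }.
From elsepart -> params elsepart params: params, elsepart, params nullable, take FIRST(params) ∪ FIRST(elsepart) ∪ FIRST(params) = { b, c, n, p, x }; also epsilon since the whole RHS is nullable.
From elsepart -> decls elsepart: decls, elsepart nullable, take FIRST(decls) ∪ FIRST(elsepart) = { b, c, n, p, x }; also epsilon since the whole RHS is nullable.
elsepart -> p elsepart contributes {p}.
elsepart -> epsilon contributes epsilon.
Union: FIRST(elsepart) = { b, c, n, p, x, epsilon }.

{ b, c, n, p, x, epsilon }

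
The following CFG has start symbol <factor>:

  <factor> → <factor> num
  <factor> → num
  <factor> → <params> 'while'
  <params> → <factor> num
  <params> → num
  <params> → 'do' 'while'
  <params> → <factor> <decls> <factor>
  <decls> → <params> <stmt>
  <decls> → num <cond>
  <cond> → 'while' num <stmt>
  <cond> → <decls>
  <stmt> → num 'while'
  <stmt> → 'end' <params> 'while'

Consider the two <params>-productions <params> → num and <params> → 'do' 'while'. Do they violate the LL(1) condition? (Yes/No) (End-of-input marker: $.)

FIRST(num) = { num } and FIRST('do' 'while') = { 'do' }.
The FIRST sets are disjoint and neither alternative is nullable — no conflict.

No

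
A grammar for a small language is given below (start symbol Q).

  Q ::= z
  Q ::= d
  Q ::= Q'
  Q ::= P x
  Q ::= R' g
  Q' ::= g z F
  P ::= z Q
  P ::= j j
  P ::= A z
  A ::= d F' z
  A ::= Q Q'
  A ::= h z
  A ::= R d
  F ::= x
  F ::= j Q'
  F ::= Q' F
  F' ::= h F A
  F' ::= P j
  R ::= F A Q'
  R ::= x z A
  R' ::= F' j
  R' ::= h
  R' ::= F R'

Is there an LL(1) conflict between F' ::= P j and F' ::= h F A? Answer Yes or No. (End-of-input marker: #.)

FIRST(P j) = { d, g, h, j, x, z } and FIRST(h F A) = { h }.
Both contain h, so the two alternatives are not disjoint — LL(1) conflict.

Yes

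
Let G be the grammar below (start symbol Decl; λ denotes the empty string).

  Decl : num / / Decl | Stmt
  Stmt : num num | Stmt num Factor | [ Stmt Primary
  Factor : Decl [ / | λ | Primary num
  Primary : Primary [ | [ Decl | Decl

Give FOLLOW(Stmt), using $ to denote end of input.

In Decl : Stmt: Stmt is at the end, add FOLLOW(Decl) = { $, [, num }.
In Stmt : Stmt num Factor: add FIRST(num Factor) = { num }.
In Stmt : [ Stmt Primary: add FIRST(Primary) = { [, num }.
Union: FOLLOW(Stmt) = { $, [, num }.

{ $, [, num }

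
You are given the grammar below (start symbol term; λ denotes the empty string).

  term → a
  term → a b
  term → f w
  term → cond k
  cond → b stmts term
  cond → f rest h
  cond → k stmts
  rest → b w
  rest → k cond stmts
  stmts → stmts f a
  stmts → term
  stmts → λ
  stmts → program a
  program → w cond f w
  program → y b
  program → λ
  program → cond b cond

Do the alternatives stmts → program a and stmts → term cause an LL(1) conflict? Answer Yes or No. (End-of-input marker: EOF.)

FIRST(program a) = { a, b, f, k, w, y } and FIRST(term) = { a, b, f, k }.
Both contain a, so the two alternatives are not disjoint — LL(1) conflict.

Yes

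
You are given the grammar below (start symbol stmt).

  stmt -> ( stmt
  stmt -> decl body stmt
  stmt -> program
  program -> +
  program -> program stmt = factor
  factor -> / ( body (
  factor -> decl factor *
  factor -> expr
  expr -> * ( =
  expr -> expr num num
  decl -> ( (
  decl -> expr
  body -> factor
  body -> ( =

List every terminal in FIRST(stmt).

stmt -> ( stmt contributes {(}.
From stmt -> decl body stmt: add FIRST(decl) = { (, * }.
From stmt -> program: add FIRST(program) = { + }.
Union: FIRST(stmt) = { (, *, + }.

{ (, *, + }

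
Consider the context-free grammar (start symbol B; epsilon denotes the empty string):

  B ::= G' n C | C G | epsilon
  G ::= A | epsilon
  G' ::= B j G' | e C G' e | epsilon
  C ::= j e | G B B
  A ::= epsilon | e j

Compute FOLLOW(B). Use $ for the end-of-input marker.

{ $, e, j, n }

B is the start symbol, so $ ∈ FOLLOW(B).
In G' ::= B j G': add FIRST(j G') = { j }.
In C ::= G B B: add FIRST(B)\{epsilon} = { e, j, n }.
  Since B is nullable, also add FOLLOW(C) = { $, e, j, n }.
In C ::= G B B: B is at the end, add FOLLOW(C) = { $, e, j, n }.
Union: FOLLOW(B) = { $, e, j, n }.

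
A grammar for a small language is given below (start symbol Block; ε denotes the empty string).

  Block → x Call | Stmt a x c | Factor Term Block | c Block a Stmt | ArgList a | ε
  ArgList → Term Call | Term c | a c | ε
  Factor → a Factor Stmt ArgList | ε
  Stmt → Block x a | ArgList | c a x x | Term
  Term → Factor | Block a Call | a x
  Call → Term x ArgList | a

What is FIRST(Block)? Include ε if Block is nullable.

{ a, c, x, ε }

Block → x Call contributes {x}.
From Block → Stmt a x c: Stmt nullable, take FIRST(Stmt) ∪ {a} = { a, c, x }.
From Block → Factor Term Block: Factor, Term, Block nullable, take FIRST(Factor) ∪ FIRST(Term) ∪ FIRST(Block) = { a, c, x }; also ε since the whole RHS is nullable.
Block → c Block a Stmt contributes {c}.
From Block → ArgList a: ArgList nullable, take FIRST(ArgList) ∪ {a} = { a, c, x }.
Block → ε contributes ε.
Union: FIRST(Block) = { a, c, x, ε }.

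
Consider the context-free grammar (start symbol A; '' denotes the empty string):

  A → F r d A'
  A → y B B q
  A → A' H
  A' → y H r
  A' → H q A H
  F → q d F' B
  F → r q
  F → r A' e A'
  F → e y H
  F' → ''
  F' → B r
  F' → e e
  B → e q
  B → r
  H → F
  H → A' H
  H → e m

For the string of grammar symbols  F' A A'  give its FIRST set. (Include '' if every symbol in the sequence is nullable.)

{ e, q, r, y }

Add FIRST(F')\{''} = { e, r }; F' is nullable, continue.
Add FIRST(A) = { e, q, r, y }; A is not nullable, stop.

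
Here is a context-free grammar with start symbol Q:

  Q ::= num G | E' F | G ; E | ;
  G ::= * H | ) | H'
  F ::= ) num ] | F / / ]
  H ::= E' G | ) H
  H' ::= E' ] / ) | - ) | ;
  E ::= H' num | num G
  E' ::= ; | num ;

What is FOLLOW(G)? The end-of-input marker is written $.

In Q ::= num G: G is at the end, add FOLLOW(Q) = { $ }.
In Q ::= G ; E: add FIRST(; E) = { ; }.
In H ::= E' G: G is at the end, add FOLLOW(H) = { $, ; }.
In E ::= num G: G is at the end, add FOLLOW(E) = { $ }.
Union: FOLLOW(G) = { $, ; }.

{ $, ; }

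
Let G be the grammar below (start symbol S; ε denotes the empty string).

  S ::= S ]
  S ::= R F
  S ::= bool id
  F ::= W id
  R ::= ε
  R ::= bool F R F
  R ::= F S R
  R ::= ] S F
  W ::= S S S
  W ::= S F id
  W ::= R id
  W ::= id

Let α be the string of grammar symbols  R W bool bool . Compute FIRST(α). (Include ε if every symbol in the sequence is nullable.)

{ ], bool, id }

Add FIRST(R)\{ε} = { ], bool, id }; R is nullable, continue.
Add FIRST(W) = { ], bool, id }; W is not nullable, stop.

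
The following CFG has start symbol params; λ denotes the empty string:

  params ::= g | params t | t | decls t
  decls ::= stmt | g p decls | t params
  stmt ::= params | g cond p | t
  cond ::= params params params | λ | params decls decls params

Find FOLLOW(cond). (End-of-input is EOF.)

{ p }

In stmt ::= g cond p: add FIRST(p) = { p }.
Union: FOLLOW(cond) = { p }.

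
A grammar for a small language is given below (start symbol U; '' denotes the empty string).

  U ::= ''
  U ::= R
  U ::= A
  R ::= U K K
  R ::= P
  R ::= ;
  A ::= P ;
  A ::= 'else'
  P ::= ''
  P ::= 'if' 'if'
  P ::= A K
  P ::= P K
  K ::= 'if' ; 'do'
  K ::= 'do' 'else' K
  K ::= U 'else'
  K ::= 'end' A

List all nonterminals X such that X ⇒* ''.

{ P, R, U }

Directly nullable (have an ''-production): U, P.
R ::= P with every symbol nullable, so R is nullable.
No other nonterminal has a production whose RHS symbols are all nullable.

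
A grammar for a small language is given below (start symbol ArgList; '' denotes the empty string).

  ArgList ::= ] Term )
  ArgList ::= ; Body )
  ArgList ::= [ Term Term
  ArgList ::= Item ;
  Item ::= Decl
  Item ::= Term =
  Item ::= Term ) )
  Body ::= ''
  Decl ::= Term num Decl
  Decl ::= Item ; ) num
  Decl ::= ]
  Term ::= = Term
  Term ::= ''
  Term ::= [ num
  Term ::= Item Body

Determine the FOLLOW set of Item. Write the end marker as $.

In ArgList ::= Item ;: add FIRST(;) = { ; }.
In Decl ::= Item ; ) num: add FIRST(; ) num) = { ; }.
In Term ::= Item Body: add FIRST(Body)\{''} = {  }.
  Since Body is nullable, also add FOLLOW(Term) = { $, ), =, [, ], num }.
Union: FOLLOW(Item) = { $, ), ;, =, [, ], num }.

{ $, ), ;, =, [, ], num }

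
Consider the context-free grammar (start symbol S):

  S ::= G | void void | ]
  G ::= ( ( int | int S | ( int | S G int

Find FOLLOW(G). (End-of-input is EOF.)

In S ::= G: G is at the end, add FOLLOW(S) = { EOF, (, ], int, void }.
In G ::= S G int: add FIRST(int) = { int }.
Union: FOLLOW(G) = { EOF, (, ], int, void }.

{ EOF, (, ], int, void }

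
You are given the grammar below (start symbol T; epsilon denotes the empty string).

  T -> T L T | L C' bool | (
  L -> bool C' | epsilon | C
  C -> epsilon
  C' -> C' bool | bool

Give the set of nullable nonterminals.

{ C, L }

Directly nullable (have an epsilon-production): L, C.
No other nonterminal has a production whose RHS symbols are all nullable.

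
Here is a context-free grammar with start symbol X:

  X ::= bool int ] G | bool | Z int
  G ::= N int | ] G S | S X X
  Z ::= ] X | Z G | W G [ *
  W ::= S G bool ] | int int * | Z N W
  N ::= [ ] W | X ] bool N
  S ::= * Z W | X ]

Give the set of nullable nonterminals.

{ } (none)

No nonterminal has an empty production or an RHS whose symbols are all nullable.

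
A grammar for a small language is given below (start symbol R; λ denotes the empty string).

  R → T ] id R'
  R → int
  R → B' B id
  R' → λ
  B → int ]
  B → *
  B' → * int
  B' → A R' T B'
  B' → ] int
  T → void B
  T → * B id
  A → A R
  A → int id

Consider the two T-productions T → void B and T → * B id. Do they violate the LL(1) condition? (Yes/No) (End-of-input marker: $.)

No

FIRST(void B) = { void } and FIRST(* B id) = { * }.
The FIRST sets are disjoint and neither alternative is nullable — no conflict.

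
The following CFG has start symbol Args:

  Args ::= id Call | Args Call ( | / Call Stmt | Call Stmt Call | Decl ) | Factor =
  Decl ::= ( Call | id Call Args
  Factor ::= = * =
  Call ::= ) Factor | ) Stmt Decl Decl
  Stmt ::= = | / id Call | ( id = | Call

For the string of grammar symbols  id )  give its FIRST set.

id is a terminal; add {id} and stop.

{ id }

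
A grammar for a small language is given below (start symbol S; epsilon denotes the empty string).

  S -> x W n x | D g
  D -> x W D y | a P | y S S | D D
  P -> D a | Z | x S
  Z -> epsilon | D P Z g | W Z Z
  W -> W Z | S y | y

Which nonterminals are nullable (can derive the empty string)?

{ P, Z }

Directly nullable (have an epsilon-production): Z.
P -> Z with every symbol nullable, so P is nullable.
No other nonterminal has a production whose RHS symbols are all nullable.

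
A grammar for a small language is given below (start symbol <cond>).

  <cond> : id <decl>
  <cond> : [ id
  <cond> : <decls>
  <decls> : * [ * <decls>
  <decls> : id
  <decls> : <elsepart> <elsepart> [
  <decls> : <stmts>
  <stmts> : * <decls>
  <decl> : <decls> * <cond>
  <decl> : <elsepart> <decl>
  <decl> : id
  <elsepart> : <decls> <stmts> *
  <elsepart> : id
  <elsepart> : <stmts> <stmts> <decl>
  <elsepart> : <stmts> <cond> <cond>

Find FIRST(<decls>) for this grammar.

<decls> : * [ * <decls> contributes {*}.
<decls> : id contributes {id}.
From <decls> : <elsepart> <elsepart> [: add FIRST(<elsepart>) = { *, id }.
From <decls> : <stmts>: add FIRST(<stmts>) = { * }.
Union: FIRST(<decls>) = { *, id }.

{ *, id }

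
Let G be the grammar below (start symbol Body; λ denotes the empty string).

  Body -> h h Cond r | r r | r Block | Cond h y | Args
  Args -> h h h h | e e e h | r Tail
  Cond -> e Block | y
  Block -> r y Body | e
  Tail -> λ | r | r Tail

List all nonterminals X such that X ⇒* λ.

{ Tail }

Directly nullable (have an λ-production): Tail.
No other nonterminal has a production whose RHS symbols are all nullable.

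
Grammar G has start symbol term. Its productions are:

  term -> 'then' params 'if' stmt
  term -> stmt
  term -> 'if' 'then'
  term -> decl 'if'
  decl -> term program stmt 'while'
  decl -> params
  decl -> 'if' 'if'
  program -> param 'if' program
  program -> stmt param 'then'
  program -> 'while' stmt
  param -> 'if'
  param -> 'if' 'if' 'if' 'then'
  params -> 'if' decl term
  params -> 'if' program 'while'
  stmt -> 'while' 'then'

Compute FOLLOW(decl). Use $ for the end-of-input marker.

{ 'if', 'then', 'while' }

In term -> decl 'if': add FIRST('if') = { 'if' }.
In params -> 'if' decl term: add FIRST(term) = { 'if', 'then', 'while' }.
Union: FOLLOW(decl) = { 'if', 'then', 'while' }.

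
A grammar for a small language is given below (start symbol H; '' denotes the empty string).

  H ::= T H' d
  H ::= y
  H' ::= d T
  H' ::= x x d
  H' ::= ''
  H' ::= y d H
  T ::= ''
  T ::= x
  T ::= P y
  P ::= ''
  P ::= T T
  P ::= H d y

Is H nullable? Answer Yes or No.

No

Nullable nonterminals: H', P, T.
No production of H has an RHS whose symbols are all nullable, so H is not nullable.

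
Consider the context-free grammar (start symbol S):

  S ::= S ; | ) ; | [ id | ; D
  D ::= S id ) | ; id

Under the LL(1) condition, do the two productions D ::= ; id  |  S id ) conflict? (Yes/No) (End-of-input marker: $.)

Yes

FIRST(; id) = { ; } and FIRST(S id )) = { ), ;, [ }.
Both contain ;, so the two alternatives are not disjoint — LL(1) conflict.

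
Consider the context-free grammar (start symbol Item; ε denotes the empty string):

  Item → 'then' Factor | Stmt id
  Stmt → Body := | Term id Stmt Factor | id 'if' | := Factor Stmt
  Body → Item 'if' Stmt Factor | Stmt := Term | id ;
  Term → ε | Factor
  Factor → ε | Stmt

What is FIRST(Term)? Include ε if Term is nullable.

Term → ε contributes ε.
From Term → Factor: add FIRST(Factor) = { 'then', :=, id, ε } (including ε since Factor is nullable).
Union: FIRST(Term) = { 'then', :=, id, ε }.

{ 'then', :=, id, ε }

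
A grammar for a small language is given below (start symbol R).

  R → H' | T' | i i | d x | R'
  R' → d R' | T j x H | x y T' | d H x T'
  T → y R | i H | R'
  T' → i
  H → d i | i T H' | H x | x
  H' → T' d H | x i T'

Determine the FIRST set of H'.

From H' → T' d H: add FIRST(T') = { i }.
H' → x i T' contributes {x}.
Union: FIRST(H') = { i, x }.

{ i, x }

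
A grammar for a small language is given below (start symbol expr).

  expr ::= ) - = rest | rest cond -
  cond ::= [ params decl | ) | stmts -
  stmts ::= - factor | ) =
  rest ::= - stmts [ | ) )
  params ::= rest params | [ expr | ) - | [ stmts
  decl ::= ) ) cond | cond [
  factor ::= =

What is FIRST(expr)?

{ ), - }

expr ::= ) - = rest contributes {)}.
From expr ::= rest cond -: add FIRST(rest) = { ), - }.
Union: FIRST(expr) = { ), - }.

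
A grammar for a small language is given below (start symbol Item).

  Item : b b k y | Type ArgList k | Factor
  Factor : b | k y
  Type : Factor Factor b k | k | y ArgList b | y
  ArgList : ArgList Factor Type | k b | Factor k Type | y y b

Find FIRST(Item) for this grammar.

{ b, k, y }

Item : b b k y contributes {b}.
From Item : Type ArgList k: add FIRST(Type) = { b, k, y }.
From Item : Factor: add FIRST(Factor) = { b, k }.
Union: FIRST(Item) = { b, k, y }.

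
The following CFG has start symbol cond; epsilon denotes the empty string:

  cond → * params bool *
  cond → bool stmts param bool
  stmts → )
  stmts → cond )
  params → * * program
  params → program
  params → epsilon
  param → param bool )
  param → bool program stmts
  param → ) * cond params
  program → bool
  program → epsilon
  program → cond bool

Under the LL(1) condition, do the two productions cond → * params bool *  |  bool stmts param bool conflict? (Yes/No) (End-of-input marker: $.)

No

FIRST(* params bool *) = { * } and FIRST(bool stmts param bool) = { bool }.
The FIRST sets are disjoint and neither alternative is nullable — no conflict.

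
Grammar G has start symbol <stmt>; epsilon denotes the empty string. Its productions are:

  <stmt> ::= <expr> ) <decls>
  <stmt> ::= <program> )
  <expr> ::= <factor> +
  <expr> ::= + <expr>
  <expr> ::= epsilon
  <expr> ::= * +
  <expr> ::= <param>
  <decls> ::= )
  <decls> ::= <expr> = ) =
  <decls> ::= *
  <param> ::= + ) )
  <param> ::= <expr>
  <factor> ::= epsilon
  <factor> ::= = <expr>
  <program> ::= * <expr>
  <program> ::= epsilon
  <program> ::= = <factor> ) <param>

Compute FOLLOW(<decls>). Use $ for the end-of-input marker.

{ $ }

In <stmt> ::= <expr> ) <decls>: <decls> is at the end, add FOLLOW(<stmt>) = { $ }.
Union: FOLLOW(<decls>) = { $ }.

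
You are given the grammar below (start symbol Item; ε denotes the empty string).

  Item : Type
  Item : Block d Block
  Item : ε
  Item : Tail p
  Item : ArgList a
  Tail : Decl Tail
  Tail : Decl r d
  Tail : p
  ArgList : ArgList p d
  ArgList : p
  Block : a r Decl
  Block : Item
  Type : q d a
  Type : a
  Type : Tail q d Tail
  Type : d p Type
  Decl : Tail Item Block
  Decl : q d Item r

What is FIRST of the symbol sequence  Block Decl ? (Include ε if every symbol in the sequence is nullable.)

{ a, d, p, q }

Add FIRST(Block)\{ε} = { a, d, p, q }; Block is nullable, continue.
Add FIRST(Decl) = { p, q }; Decl is not nullable, stop.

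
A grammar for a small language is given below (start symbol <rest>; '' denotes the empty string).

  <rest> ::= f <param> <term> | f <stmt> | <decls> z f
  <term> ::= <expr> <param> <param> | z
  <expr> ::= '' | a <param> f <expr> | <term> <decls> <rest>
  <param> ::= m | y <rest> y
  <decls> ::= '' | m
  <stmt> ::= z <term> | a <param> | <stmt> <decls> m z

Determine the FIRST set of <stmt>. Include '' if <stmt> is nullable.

{ a, z }

<stmt> ::= z <term> contributes {z}.
<stmt> ::= a <param> contributes {a}.
From <stmt> ::= <stmt> <decls> m z: add FIRST(<stmt>) = { a, z }.
Union: FIRST(<stmt>) = { a, z }.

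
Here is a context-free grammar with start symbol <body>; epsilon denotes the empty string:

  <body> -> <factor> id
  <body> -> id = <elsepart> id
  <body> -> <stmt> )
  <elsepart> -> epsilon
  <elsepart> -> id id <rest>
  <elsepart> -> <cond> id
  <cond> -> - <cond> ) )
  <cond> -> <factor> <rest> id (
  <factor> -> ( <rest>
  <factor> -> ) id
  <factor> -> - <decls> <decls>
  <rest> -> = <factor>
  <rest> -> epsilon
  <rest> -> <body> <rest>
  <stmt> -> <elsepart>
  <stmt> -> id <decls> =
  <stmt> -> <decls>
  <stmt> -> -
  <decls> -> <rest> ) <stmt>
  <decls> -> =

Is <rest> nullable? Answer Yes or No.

<rest> has an epsilon-production, so <rest> ⇒ epsilon.

Yes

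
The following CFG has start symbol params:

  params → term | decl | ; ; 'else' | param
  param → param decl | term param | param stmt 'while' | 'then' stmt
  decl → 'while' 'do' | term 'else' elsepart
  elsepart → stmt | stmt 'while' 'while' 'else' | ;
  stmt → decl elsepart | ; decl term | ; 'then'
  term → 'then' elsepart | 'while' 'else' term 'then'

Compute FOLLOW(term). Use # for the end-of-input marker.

In params → term: term is at the end, add FOLLOW(params) = { # }.
In param → term param: add FIRST(param) = { 'then', 'while' }.
In decl → term 'else' elsepart: add FIRST('else' elsepart) = { 'else' }.
In stmt → ; decl term: term is at the end, add FOLLOW(stmt) = { #, 'else', 'then', 'while', ; }.
In term → 'while' 'else' term 'then': add FIRST('then') = { 'then' }.
Union: FOLLOW(term) = { #, 'else', 'then', 'while', ; }.

{ #, 'else', 'then', 'while', ; }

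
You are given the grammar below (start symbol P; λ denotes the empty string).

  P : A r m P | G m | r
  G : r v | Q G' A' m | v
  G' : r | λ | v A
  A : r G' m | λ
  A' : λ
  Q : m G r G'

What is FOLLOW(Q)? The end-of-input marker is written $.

In G : Q G' A' m: add FIRST(G' A' m) = { m, r, v }.
Union: FOLLOW(Q) = { m, r, v }.

{ m, r, v }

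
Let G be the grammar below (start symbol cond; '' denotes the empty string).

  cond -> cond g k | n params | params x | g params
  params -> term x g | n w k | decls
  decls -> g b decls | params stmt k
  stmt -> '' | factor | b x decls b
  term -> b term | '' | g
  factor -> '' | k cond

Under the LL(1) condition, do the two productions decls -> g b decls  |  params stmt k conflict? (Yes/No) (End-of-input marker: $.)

Yes

FIRST(g b decls) = { g } and FIRST(params stmt k) = { b, g, n, x }.
Both contain g, so the two alternatives are not disjoint — LL(1) conflict.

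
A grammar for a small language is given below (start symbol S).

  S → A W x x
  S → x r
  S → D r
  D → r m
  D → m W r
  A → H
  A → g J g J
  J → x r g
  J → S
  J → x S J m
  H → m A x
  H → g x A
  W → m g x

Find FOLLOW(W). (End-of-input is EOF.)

{ r, x }

In S → A W x x: add FIRST(x x) = { x }.
In D → m W r: add FIRST(r) = { r }.
Union: FOLLOW(W) = { r, x }.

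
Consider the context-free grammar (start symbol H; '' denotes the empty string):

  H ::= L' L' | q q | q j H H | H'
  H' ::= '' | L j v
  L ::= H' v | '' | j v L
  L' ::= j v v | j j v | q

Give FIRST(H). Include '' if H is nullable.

From H ::= L' L': add FIRST(L') = { j, q }.
H ::= q q contributes {q}.
H ::= q j H H contributes {q}.
From H ::= H': add FIRST(H') = { j, v, '' } (including '' since H' is nullable).
Union: FIRST(H) = { j, q, v, '' }.

{ j, q, v, '' }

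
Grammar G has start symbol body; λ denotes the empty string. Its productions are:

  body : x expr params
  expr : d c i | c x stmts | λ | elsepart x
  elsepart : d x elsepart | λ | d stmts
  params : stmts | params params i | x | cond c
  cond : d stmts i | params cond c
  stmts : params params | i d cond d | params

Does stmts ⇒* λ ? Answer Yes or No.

No

Nullable nonterminals: elsepart, expr.
No production of stmts has an RHS whose symbols are all nullable, so stmts is not nullable.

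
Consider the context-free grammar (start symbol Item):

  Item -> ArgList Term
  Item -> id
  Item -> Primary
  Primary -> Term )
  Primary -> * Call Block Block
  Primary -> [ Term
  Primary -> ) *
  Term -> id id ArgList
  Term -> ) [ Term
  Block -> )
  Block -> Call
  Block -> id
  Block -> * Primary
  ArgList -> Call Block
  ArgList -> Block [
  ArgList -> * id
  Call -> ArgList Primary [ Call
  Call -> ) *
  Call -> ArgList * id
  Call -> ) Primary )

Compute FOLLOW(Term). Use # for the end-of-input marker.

In Item -> ArgList Term: Term is at the end, add FOLLOW(Item) = { # }.
In Primary -> Term ): add FIRST()) = { ) }.
In Primary -> [ Term: Term is at the end, add FOLLOW(Primary) = { #, ), *, [, id }.
In Term -> ) [ Term: Term is at the end, add FOLLOW(Term) = { #, ), *, [, id }.
Union: FOLLOW(Term) = { #, ), *, [, id }.

{ #, ), *, [, id }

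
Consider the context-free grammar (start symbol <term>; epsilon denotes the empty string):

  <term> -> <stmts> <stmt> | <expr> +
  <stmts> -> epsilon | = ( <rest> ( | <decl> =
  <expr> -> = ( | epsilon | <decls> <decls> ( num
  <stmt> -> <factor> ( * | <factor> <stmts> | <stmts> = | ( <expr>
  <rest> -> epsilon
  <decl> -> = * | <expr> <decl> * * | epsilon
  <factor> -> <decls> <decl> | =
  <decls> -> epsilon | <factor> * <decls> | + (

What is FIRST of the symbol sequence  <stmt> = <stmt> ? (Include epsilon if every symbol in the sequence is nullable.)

{ (, *, +, = }

Add FIRST(<stmt>)\{epsilon} = { (, *, +, = }; <stmt> is nullable, continue.
= is a terminal; add {=} and stop.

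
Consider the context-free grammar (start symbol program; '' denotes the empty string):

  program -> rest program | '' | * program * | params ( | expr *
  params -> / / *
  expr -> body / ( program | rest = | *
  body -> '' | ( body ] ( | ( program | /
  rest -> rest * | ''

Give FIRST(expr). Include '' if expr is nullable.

From expr -> body / ( program: body nullable, take FIRST(body) ∪ {/} = { (, / }.
From expr -> rest =: rest nullable, take FIRST(rest) ∪ {=} = { *, = }.
expr -> * contributes {*}.
Union: FIRST(expr) = { (, *, /, = }.

{ (, *, /, = }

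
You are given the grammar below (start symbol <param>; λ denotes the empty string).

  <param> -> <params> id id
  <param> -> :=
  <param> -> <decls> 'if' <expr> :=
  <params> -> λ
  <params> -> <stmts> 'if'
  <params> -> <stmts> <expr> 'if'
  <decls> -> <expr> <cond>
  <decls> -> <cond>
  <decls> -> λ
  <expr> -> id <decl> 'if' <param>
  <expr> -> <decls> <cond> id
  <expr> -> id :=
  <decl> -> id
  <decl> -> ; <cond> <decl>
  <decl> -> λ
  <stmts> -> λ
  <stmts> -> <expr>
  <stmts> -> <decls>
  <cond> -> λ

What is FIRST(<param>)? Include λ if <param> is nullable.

From <param> -> <params> id id: <params> nullable, take FIRST(<params>) ∪ {id} = { 'if', id }.
<param> -> := contributes {:=}.
From <param> -> <decls> 'if' <expr> :=: <decls> nullable, take FIRST(<decls>) ∪ {'if'} = { 'if', id }.
Union: FIRST(<param>) = { 'if', :=, id }.

{ 'if', :=, id }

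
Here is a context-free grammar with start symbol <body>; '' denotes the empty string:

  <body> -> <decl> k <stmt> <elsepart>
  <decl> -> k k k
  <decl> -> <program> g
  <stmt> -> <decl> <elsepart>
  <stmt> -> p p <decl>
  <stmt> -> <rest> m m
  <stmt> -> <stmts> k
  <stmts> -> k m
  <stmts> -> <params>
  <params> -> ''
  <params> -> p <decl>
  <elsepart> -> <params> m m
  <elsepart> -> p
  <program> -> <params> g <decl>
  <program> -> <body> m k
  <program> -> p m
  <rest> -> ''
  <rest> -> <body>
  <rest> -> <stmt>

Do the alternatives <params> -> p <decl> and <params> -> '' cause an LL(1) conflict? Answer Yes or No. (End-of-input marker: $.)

No

FIRST(p <decl>) = { p } and FIRST('') = { '' }.
The second is nullable but FOLLOW(<params>) = { g, k, m } is disjoint from FIRST of the first.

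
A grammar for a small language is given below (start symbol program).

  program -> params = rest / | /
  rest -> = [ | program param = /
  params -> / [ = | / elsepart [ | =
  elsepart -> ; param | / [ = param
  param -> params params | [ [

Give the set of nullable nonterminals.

{ } (none)

No nonterminal has an empty production or an RHS whose symbols are all nullable.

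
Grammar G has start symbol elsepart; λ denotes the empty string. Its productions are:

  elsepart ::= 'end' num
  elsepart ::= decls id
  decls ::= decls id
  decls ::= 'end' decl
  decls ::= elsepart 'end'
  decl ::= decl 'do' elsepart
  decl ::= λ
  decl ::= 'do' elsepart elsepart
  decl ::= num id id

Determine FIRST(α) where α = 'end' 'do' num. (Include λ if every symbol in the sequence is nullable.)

{ 'end' }

'end' is a terminal; add {'end'} and stop.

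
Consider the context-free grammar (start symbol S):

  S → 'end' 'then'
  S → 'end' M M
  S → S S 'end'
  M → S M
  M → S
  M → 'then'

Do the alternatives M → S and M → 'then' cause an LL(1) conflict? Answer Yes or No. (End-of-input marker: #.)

No

FIRST(S) = { 'end' } and FIRST('then') = { 'then' }.
The FIRST sets are disjoint and neither alternative is nullable — no conflict.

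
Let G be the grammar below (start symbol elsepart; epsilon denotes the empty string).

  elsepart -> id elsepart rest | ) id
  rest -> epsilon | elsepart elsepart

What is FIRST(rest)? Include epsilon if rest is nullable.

{ ), id, epsilon }

rest -> epsilon contributes epsilon.
From rest -> elsepart elsepart: add FIRST(elsepart) = { ), id }.
Union: FIRST(rest) = { ), id, epsilon }.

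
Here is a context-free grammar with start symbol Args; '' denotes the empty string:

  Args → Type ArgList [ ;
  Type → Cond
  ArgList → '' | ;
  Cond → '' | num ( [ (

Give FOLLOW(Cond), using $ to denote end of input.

{ ;, [ }

In Type → Cond: Cond is at the end, add FOLLOW(Type) = { ;, [ }.
Union: FOLLOW(Cond) = { ;, [ }.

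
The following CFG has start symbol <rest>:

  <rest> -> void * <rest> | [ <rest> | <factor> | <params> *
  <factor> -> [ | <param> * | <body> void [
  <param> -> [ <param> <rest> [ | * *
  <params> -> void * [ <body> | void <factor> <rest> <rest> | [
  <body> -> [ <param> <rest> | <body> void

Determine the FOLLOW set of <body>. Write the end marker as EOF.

{ *, void }

In <factor> -> <body> void [: add FIRST(void [) = { void }.
In <params> -> void * [ <body>: <body> is at the end, add FOLLOW(<params>) = { * }.
In <body> -> <body> void: add FIRST(void) = { void }.
Union: FOLLOW(<body>) = { *, void }.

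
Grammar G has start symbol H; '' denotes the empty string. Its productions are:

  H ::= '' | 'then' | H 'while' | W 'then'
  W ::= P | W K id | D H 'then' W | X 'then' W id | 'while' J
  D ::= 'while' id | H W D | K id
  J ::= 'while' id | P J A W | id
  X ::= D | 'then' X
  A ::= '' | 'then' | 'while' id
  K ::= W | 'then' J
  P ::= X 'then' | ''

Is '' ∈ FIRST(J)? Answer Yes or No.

Nullable nonterminals: A, H, K, P, W.
No production of J has an RHS whose symbols are all nullable, so J is not nullable.

No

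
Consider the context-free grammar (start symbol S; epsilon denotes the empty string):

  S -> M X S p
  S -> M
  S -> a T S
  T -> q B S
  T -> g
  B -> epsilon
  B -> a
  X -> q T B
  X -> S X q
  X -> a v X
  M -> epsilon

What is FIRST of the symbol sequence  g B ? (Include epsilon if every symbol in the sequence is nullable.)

{ g }

g is a terminal; add {g} and stop.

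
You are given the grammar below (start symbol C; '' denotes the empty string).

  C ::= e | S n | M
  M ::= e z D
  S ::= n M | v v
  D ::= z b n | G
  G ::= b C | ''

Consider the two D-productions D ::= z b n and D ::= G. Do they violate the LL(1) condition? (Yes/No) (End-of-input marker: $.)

FIRST(z b n) = { z } and FIRST(G) = { b, '' }.
The second is nullable but FOLLOW(D) = { $, n } is disjoint from FIRST of the first.

No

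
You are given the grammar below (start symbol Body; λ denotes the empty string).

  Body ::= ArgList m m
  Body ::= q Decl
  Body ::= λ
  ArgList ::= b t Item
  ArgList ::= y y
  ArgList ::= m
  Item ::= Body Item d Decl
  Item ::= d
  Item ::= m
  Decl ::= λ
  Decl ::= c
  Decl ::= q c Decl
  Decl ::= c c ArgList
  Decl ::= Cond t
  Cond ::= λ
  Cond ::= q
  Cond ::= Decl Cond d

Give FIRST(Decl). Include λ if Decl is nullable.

{ c, d, q, t, λ }

Decl ::= λ contributes λ.
Decl ::= c contributes {c}.
Decl ::= q c Decl contributes {q}.
Decl ::= c c ArgList contributes {c}.
From Decl ::= Cond t: Cond nullable, take FIRST(Cond) ∪ {t} = { c, d, q, t }.
Union: FIRST(Decl) = { c, d, q, t, λ }.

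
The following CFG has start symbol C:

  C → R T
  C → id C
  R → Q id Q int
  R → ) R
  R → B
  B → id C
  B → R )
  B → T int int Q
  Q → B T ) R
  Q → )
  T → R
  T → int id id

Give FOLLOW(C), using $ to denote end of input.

{ $, ), id, int }

C is the start symbol, so $ ∈ FOLLOW(C).
In C → id C: C is at the end, add FOLLOW(C) = { $, ), id, int }.
In B → id C: C is at the end, add FOLLOW(B) = { $, ), id, int }.
Union: FOLLOW(C) = { $, ), id, int }.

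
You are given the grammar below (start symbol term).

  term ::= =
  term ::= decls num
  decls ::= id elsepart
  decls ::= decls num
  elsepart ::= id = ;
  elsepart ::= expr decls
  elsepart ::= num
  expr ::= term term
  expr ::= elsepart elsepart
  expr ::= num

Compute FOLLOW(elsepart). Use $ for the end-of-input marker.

In decls ::= id elsepart: elsepart is at the end, add FOLLOW(decls) = { =, id, num }.
In expr ::= elsepart elsepart: add FIRST(elsepart) = { =, id, num }.
In expr ::= elsepart elsepart: elsepart is at the end, add FOLLOW(expr) = { id }.
Union: FOLLOW(elsepart) = { =, id, num }.

{ =, id, num }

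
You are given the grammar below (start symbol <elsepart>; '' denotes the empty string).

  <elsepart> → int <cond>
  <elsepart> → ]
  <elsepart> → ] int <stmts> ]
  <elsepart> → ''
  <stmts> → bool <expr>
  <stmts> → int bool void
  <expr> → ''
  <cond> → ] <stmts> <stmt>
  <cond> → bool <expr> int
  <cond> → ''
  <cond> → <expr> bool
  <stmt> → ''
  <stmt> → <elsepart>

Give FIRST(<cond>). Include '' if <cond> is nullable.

{ ], bool, '' }

<cond> → ] <stmts> <stmt> contributes {]}.
<cond> → bool <expr> int contributes {bool}.
<cond> → '' contributes ''.
From <cond> → <expr> bool: <expr> nullable, take FIRST(<expr>) ∪ {bool} = { bool }.
Union: FIRST(<cond>) = { ], bool, '' }.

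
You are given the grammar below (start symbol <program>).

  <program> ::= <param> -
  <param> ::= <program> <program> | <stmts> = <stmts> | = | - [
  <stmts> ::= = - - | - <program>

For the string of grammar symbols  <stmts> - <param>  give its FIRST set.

Add FIRST(<stmts>) = { -, = }; <stmts> is not nullable, stop.

{ -, = }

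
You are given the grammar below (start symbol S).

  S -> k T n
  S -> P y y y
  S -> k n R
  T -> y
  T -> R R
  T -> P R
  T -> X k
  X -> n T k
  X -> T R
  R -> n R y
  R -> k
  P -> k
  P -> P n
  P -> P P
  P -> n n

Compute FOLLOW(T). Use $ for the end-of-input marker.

{ k, n }

In S -> k T n: add FIRST(n) = { n }.
In X -> n T k: add FIRST(k) = { k }.
In X -> T R: add FIRST(R) = { k, n }.
Union: FOLLOW(T) = { k, n }.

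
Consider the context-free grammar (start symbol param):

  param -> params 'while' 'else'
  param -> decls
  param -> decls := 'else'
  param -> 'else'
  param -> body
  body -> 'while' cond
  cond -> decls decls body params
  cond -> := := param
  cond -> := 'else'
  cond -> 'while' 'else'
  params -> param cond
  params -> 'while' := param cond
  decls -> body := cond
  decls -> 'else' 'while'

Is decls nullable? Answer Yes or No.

No nonterminal in this grammar is nullable.
No production of decls has an RHS whose symbols are all nullable, so decls is not nullable.

No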